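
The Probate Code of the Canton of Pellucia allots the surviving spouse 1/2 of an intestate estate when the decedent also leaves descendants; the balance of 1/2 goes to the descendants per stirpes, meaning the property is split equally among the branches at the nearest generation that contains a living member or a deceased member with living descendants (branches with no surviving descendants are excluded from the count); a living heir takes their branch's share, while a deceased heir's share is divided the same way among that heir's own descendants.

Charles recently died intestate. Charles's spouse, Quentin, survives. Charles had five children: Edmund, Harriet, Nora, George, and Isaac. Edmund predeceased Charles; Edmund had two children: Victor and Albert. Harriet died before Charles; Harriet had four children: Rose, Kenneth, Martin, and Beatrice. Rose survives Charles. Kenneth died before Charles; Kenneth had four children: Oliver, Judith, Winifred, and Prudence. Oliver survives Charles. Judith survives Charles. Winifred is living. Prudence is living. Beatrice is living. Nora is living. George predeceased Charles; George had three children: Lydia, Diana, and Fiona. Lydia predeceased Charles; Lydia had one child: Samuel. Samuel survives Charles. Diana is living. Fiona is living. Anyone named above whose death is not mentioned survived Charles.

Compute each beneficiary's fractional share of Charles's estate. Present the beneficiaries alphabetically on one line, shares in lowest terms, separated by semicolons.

Quentin, as surviving spouse, takes 1/2.
The remaining 1/2 passes to Charles's descendants per stirpes.
The 1/2 is divided into 5 equal shares of 1/10 among Edmund, Harriet, Nora, George, Isaac.
Edmund predeceased; the 1/10 allotted to Edmund's branch passes to Edmund's issue by representation.
The 1/10 is divided into 2 equal shares of 1/20 among Victor, Albert.
Victor is living and takes 1/20.
Albert is living and takes 1/20.
Harriet predeceased; the 1/10 allotted to Harriet's branch passes to Harriet's issue by representation.
The 1/10 is divided into 4 equal shares of 1/40 among Rose, Kenneth, Martin, Beatrice.
Rose is living and takes 1/40.
Kenneth predeceased; the 1/40 allotted to Kenneth's branch passes to Kenneth's issue by representation.
The 1/40 is divided into 4 equal shares of 1/160 among Oliver, Judith, Winifred, Prudence.
Oliver is living and takes 1/160.
Judith is living and takes 1/160.
Winifred is living and takes 1/160.
Prudence is living and takes 1/160.
Martin is living and takes 1/40.
Beatrice is living and takes 1/40.
Nora is living and takes 1/10.
George predeceased; the 1/10 allotted to George's branch passes to George's issue by representation.
The 1/10 is divided into 3 equal shares of 1/30 among Lydia, Diana, Fiona.
Lydia predeceased; the 1/30 allotted to Lydia's branch passes to Lydia's issue by representation.
Samuel is the sole taker at this level and receives the full 1/30.
Diana is living and takes 1/30.
Fiona is living and takes 1/30.
Isaac is living and takes 1/10.

Albert 1/20; Beatrice 1/40; Diana 1/30; Fiona 1/30; Isaac 1/10; Judith 1/160; Martin 1/40; Nora 1/10; Oliver 1/160; Prudence 1/160; Quentin 1/2; Rose 1/40; Samuel 1/30; Victor 1/20; Winifred 1/160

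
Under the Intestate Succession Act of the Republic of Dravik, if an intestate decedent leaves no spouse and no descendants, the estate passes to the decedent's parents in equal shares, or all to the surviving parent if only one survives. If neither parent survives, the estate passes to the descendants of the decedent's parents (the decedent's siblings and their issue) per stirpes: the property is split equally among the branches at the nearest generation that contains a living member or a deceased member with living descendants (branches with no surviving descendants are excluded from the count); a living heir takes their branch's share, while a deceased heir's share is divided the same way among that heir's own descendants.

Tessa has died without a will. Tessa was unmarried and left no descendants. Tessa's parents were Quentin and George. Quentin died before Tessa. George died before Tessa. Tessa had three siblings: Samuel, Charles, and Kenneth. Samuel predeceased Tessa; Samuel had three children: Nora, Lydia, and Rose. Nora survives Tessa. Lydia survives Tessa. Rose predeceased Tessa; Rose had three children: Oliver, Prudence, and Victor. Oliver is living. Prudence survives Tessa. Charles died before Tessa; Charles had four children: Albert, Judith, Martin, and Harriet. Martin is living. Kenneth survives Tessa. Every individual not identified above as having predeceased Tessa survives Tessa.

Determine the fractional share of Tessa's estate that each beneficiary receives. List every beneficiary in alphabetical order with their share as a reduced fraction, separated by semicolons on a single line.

Neither parent survives and there are no descendants, so the estate passes to Tessa's siblings and their issue per stirpes.
The estate is divided into 3 equal shares of 1/3 among Samuel, Charles, Kenneth.
Samuel predeceased; the 1/3 allotted to Samuel's branch passes to Samuel's issue by representation.
The 1/3 is divided into 3 equal shares of 1/9 among Nora, Lydia, Rose.
Nora is living and takes 1/9.
Lydia is living and takes 1/9.
Rose predeceased; the 1/9 allotted to Rose's branch passes to Rose's issue by representation.
The 1/9 is divided into 3 equal shares of 1/27 among Oliver, Prudence, Victor.
Oliver is living and takes 1/27.
Prudence is living and takes 1/27.
Victor is living and takes 1/27.
Charles predeceased; the 1/3 allotted to Charles's branch passes to Charles's issue by representation.
The 1/3 is divided into 4 equal shares of 1/12 among Albert, Judith, Martin, Harriet.
Albert is living and takes 1/12.
Judith is living and takes 1/12.
Martin is living and takes 1/12.
Harriet is living and takes 1/12.
Kenneth is living and takes 1/3.

Albert 1/12; Harriet 1/12; Judith 1/12; Kenneth 1/3; Lydia 1/9; Martin 1/12; Nora 1/9; Oliver 1/27; Prudence 1/27; Victor 1/27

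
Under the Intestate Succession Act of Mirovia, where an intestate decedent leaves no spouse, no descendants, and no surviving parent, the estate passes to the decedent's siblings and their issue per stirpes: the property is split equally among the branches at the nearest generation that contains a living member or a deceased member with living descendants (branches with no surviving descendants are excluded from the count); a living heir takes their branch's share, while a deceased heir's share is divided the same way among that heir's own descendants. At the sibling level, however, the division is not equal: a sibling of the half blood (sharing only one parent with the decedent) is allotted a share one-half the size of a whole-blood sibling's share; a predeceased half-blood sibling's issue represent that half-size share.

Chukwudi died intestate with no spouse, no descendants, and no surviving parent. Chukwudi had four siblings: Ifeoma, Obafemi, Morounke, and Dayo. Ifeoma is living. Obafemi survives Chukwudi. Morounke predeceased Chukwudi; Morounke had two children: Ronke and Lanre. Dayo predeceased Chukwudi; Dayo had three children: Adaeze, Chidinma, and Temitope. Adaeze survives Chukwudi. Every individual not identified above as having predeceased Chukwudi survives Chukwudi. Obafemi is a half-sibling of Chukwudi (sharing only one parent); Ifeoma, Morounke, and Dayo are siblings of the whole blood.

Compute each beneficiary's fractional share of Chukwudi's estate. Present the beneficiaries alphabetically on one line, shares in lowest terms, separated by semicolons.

Adaeze 2/21; Chidinma 2/21; Ifeoma 2/7; Lanre 1/7; Obafemi 1/7; Ronke 1/7; Temitope 2/21

No spouse, descendants, or parent survives, so the estate passes to Chukwudi's siblings per stirpes.
Half-blood siblings count for one-half the weight of whole-blood siblings at the initial division.
Dividing 1 in proportion to weights (total weight 7/2): Ifeoma (weight 1) → 2/7; Obafemi (weight 1/2) → 1/7; Morounke (weight 1) → 2/7; Dayo (weight 1) → 2/7.
Ifeoma is living and takes 2/7.
Obafemi is living and takes 1/7.
Morounke predeceased; the 2/7 allotted to Morounke's branch passes to Morounke's issue by representation.
The 2/7 is divided into 2 equal shares of 1/7 among Ronke, Lanre.
Ronke is living and takes 1/7.
Lanre is living and takes 1/7.
Dayo predeceased; the 2/7 allotted to Dayo's branch passes to Dayo's issue by representation.
The 2/7 is divided into 3 equal shares of 2/21 among Adaeze, Chidinma, Temitope.
Adaeze is living and takes 2/21.
Chidinma is living and takes 2/21.
Temitope is living and takes 2/21.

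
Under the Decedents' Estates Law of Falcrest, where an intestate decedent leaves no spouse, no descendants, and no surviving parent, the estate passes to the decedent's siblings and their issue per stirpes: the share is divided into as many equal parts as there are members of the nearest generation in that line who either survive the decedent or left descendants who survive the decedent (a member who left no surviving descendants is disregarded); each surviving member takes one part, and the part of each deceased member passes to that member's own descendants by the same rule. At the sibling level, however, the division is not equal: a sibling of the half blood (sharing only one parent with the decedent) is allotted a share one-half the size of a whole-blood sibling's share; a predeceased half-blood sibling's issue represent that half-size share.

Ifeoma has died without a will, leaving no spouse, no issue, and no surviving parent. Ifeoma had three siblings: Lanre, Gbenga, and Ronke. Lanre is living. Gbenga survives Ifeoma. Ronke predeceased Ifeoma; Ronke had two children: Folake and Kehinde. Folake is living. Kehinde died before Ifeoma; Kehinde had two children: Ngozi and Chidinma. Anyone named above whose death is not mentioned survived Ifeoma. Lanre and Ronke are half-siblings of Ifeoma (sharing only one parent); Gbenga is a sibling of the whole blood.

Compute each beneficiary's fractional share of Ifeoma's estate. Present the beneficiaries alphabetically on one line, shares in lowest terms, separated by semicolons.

Chidinma 1/16; Folake 1/8; Gbenga 1/2; Lanre 1/4; Ngozi 1/16

No spouse, descendants, or parent survives, so the estate passes to Ifeoma's siblings per stirpes.
Half-blood siblings count for one-half the weight of whole-blood siblings at the initial division.
Dividing 1 in proportion to weights (total weight 2): Lanre (weight 1/2) → 1/4; Gbenga (weight 1) → 1/2; Ronke (weight 1/2) → 1/4.
Lanre is living and takes 1/4.
Gbenga is living and takes 1/2.
Ronke predeceased; the 1/4 allotted to Ronke's branch passes to Ronke's issue by representation.
The 1/4 is divided into 2 equal shares of 1/8 among Folake, Kehinde.
Folake is living and takes 1/8.
Kehinde predeceased; the 1/8 allotted to Kehinde's branch passes to Kehinde's issue by representation.
The 1/8 is divided into 2 equal shares of 1/16 among Ngozi, Chidinma.
Ngozi is living and takes 1/16.
Chidinma is living and takes 1/16.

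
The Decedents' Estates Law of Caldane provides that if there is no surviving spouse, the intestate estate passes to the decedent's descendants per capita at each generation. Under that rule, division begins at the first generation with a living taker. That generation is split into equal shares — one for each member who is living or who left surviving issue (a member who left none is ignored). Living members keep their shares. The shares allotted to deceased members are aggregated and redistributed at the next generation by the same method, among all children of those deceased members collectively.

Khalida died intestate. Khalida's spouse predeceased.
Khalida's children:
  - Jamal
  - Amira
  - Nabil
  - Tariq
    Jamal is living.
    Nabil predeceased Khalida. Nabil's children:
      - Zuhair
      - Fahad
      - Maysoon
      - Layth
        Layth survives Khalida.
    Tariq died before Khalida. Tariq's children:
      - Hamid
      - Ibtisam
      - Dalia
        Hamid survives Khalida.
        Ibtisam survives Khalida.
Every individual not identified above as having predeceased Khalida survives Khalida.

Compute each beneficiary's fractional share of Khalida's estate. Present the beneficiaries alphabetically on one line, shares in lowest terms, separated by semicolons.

There is no surviving spouse, so the entire estate passes to Khalida's descendants per capita at each generation.
At generation 1 (Jamal, Amira, Nabil, Tariq) there are 4 shares of (1)/4 = 1/4 each.
Living: Jamal and Amira — each takes 1/4.
Deceased: Nabil and Tariq. Their combined 1/2 is pooled and carried to generation 2.
At generation 2 (Zuhair, Fahad, Maysoon, Layth, Hamid, Ibtisam, Dalia) there are 7 shares of (1/2)/7 = 1/14 each.
Living: Zuhair, Fahad, Maysoon, Layth, Hamid, Ibtisam, and Dalia — each takes 1/14.

Amira 1/4; Dalia 1/14; Fahad 1/14; Hamid 1/14; Ibtisam 1/14; Jamal 1/4; Layth 1/14; Maysoon 1/14; Zuhair 1/14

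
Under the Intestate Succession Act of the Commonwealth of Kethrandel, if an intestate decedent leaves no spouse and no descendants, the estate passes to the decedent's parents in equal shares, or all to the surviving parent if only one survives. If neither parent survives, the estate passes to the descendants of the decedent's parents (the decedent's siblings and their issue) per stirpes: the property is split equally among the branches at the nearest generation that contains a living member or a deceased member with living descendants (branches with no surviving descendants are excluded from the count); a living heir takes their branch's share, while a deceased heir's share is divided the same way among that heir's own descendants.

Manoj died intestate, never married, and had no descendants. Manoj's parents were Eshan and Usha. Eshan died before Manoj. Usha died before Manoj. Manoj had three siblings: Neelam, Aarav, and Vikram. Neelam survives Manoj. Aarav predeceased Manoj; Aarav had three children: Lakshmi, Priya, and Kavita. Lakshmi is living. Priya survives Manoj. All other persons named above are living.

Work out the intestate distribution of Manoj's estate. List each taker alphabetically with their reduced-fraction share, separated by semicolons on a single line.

Neither parent survives and there are no descendants, so the estate passes to Manoj's siblings and their issue per stirpes.
The estate is divided into 3 equal shares of 1/3 among Neelam, Aarav, Vikram.
Neelam is living and takes 1/3.
Aarav predeceased; the 1/3 allotted to Aarav's branch passes to Aarav's issue by representation.
The 1/3 is divided into 3 equal shares of 1/9 among Lakshmi, Priya, Kavita.
Lakshmi is living and takes 1/9.
Priya is living and takes 1/9.
Kavita is living and takes 1/9.
Vikram is living and takes 1/3.

Kavita 1/9; Lakshmi 1/9; Neelam 1/3; Priya 1/9; Vikram 1/3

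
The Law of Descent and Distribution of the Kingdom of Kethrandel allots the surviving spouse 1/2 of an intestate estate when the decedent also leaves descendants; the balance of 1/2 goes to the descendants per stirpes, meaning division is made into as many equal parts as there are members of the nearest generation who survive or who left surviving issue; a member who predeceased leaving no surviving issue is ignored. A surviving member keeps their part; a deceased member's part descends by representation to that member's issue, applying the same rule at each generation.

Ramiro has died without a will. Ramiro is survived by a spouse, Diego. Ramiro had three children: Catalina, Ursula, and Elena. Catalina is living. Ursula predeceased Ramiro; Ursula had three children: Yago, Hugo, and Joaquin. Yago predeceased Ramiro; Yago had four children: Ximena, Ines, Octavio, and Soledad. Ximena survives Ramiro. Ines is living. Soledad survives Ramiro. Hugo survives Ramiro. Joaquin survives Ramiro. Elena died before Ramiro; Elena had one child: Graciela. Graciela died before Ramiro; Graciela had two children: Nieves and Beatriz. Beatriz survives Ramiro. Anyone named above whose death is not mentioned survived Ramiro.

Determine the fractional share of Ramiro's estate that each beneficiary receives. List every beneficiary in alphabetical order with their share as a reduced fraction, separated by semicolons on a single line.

Beatriz 1/12; Catalina 1/6; Diego 1/2; Hugo 1/18; Ines 1/72; Joaquin 1/18; Nieves 1/12; Octavio 1/72; Soledad 1/72; Ximena 1/72

Diego, as surviving spouse, takes 1/2.
The remaining 1/2 passes to Ramiro's descendants per stirpes.
The 1/2 is divided into 3 equal shares of 1/6 among Catalina, Ursula, Elena.
Catalina is living and takes 1/6.
Ursula predeceased; the 1/6 allotted to Ursula's branch passes to Ursula's issue by representation.
The 1/6 is divided into 3 equal shares of 1/18 among Yago, Hugo, Joaquin.
Yago predeceased; the 1/18 allotted to Yago's branch passes to Yago's issue by representation.
The 1/18 is divided into 4 equal shares of 1/72 among Ximena, Ines, Octavio, Soledad.
Ximena is living and takes 1/72.
Ines is living and takes 1/72.
Octavio is living and takes 1/72.
Soledad is living and takes 1/72.
Hugo is living and takes 1/18.
Joaquin is living and takes 1/18.
Elena predeceased; the 1/6 allotted to Elena's branch passes to Elena's issue by representation.
Graciela's line is the sole branch at this level, so the full 1/6 passes to Graciela's issue by representation.
The 1/6 is divided into 2 equal shares of 1/12 among Nieves, Beatriz.
Nieves is living and takes 1/12.
Beatriz is living and takes 1/12.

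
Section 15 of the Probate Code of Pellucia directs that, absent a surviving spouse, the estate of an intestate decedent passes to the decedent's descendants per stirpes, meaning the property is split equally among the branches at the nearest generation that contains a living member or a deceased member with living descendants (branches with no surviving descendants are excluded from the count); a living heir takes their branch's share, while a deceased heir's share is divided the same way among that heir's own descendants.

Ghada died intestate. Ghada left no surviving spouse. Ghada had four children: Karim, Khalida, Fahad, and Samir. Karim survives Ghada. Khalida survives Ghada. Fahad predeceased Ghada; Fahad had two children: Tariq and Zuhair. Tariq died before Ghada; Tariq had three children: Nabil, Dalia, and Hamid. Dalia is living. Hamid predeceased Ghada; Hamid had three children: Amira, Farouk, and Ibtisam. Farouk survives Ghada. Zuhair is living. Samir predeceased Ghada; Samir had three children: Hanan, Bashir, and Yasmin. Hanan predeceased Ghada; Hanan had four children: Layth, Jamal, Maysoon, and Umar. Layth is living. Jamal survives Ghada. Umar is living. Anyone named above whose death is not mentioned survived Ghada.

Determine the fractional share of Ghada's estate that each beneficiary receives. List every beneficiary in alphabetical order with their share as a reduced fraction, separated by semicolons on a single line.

There is no surviving spouse, so the entire estate passes to Ghada's descendants per stirpes.
The estate is divided into 4 equal shares of 1/4 among Karim, Khalida, Fahad, Samir.
Karim is living and takes 1/4.
Khalida is living and takes 1/4.
Fahad predeceased; the 1/4 allotted to Fahad's branch passes to Fahad's issue by representation.
The 1/4 is divided into 2 equal shares of 1/8 among Tariq, Zuhair.
Tariq predeceased; the 1/8 allotted to Tariq's branch passes to Tariq's issue by representation.
The 1/8 is divided into 3 equal shares of 1/24 among Nabil, Dalia, Hamid.
Nabil is living and takes 1/24.
Dalia is living and takes 1/24.
Hamid predeceased; the 1/24 allotted to Hamid's branch passes to Hamid's issue by representation.
The 1/24 is divided into 3 equal shares of 1/72 among Amira, Farouk, Ibtisam.
Amira is living and takes 1/72.
Farouk is living and takes 1/72.
Ibtisam is living and takes 1/72.
Zuhair is living and takes 1/8.
Samir predeceased; the 1/4 allotted to Samir's branch passes to Samir's issue by representation.
The 1/4 is divided into 3 equal shares of 1/12 among Hanan, Bashir, Yasmin.
Hanan predeceased; the 1/12 allotted to Hanan's branch passes to Hanan's issue by representation.
The 1/12 is divided into 4 equal shares of 1/48 among Layth, Jamal, Maysoon, Umar.
Layth is living and takes 1/48.
Jamal is living and takes 1/48.
Maysoon is living and takes 1/48.
Umar is living and takes 1/48.
Bashir is living and takes 1/12.
Yasmin is living and takes 1/12.

Amira 1/72; Bashir 1/12; Dalia 1/24; Farouk 1/72; Ibtisam 1/72; Jamal 1/48; Karim 1/4; Khalida 1/4; Layth 1/48; Maysoon 1/48; Nabil 1/24; Umar 1/48; Yasmin 1/12; Zuhair 1/8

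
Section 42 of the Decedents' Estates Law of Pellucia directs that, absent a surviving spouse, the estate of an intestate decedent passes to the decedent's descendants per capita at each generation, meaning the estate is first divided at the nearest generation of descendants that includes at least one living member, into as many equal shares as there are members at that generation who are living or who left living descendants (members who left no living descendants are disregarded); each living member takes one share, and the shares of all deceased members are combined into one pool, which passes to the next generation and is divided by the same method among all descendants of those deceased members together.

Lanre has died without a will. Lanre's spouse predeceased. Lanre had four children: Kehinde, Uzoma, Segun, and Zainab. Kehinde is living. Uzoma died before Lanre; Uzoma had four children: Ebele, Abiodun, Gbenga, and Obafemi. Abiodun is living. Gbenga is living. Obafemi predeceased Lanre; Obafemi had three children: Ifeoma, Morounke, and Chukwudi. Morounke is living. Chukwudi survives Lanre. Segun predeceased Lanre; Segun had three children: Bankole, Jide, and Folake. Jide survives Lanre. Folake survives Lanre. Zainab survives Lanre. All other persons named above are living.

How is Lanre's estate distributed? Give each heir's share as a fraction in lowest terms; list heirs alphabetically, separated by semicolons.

Abiodun 1/14; Bankole 1/14; Chukwudi 1/42; Ebele 1/14; Folake 1/14; Gbenga 1/14; Ifeoma 1/42; Jide 1/14; Kehinde 1/4; Morounke 1/42; Zainab 1/4

There is no surviving spouse, so the entire estate passes to Lanre's descendants per capita at each generation.
At generation 1 (Kehinde, Uzoma, Segun, Zainab) there are 4 shares of (1)/4 = 1/4 each.
Living: Kehinde and Zainab — each takes 1/4.
Deceased: Uzoma and Segun. Their combined 1/2 is pooled and carried to generation 2.
At generation 2 (Ebele, Abiodun, Gbenga, Obafemi, Bankole, Jide, Folake) there are 7 shares of (1/2)/7 = 1/14 each.
Living: Ebele, Abiodun, Gbenga, Bankole, Jide, and Folake — each takes 1/14.
Deceased: Obafemi. That 1/14 share is carried to generation 3.
At generation 3 (Ifeoma, Morounke, Chukwudi) there are 3 shares of (1/14)/3 = 1/42 each.
Living: Ifeoma, Morounke, and Chukwudi — each takes 1/42.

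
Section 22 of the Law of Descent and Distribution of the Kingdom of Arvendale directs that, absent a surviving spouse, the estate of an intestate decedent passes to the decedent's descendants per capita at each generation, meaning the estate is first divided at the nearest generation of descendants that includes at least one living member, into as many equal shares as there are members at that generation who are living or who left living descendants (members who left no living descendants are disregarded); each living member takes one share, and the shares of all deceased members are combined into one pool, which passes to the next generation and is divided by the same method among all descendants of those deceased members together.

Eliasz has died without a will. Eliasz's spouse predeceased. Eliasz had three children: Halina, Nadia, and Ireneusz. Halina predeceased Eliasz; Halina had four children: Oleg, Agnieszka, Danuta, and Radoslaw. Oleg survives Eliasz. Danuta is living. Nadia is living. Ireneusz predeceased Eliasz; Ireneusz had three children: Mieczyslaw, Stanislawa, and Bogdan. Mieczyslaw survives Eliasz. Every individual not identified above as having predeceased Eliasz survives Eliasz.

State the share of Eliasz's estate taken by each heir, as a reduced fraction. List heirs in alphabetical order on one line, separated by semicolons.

There is no surviving spouse, so the entire estate passes to Eliasz's descendants per capita at each generation.
At generation 1 (Halina, Nadia, Ireneusz) there are 3 shares of (1)/3 = 1/3 each.
Living: Nadia — each takes 1/3.
Deceased: Halina and Ireneusz. Their combined 2/3 is pooled and carried to generation 2.
At generation 2 (Oleg, Agnieszka, Danuta, Radoslaw, Mieczyslaw, Stanislawa, Bogdan) there are 7 shares of (2/3)/7 = 2/21 each.
Living: Oleg, Agnieszka, Danuta, Radoslaw, Mieczyslaw, Stanislawa, and Bogdan — each takes 2/21.

Agnieszka 2/21; Bogdan 2/21; Danuta 2/21; Mieczyslaw 2/21; Nadia 1/3; Oleg 2/21; Radoslaw 2/21; Stanislawa 2/21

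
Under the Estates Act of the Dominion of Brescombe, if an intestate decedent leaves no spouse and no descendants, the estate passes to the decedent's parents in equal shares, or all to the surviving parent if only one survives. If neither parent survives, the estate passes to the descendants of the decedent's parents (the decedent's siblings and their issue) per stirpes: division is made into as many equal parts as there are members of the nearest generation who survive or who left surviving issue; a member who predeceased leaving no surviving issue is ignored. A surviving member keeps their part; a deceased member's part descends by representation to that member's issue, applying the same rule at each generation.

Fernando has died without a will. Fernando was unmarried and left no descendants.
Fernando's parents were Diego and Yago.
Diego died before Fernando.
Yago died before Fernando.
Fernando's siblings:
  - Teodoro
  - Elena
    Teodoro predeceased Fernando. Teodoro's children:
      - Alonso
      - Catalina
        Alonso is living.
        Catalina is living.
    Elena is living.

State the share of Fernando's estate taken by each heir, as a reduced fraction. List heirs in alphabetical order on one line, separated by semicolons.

Neither parent survives and there are no descendants, so the estate passes to Fernando's siblings and their issue per stirpes.
The estate is divided into 2 equal shares of 1/2 among Teodoro, Elena.
Teodoro predeceased; the 1/2 allotted to Teodoro's branch passes to Teodoro's issue by representation.
The 1/2 is divided into 2 equal shares of 1/4 among Alonso, Catalina.
Alonso is living and takes 1/4.
Catalina is living and takes 1/4.
Elena is living and takes 1/2.

Alonso 1/4; Catalina 1/4; Elena 1/2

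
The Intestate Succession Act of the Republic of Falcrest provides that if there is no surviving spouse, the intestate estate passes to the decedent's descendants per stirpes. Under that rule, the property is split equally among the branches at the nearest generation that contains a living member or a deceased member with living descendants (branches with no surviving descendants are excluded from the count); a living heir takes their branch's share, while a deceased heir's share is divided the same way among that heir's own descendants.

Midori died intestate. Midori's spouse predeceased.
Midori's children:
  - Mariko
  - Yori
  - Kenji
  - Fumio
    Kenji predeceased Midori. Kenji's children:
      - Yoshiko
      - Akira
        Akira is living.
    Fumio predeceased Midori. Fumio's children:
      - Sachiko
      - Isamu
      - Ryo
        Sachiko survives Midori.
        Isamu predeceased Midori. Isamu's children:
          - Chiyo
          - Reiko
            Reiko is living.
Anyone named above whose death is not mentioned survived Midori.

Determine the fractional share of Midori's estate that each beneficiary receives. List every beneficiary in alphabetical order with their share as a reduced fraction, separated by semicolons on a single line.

Akira 1/8; Chiyo 1/24; Mariko 1/4; Reiko 1/24; Ryo 1/12; Sachiko 1/12; Yori 1/4; Yoshiko 1/8

There is no surviving spouse, so the entire estate passes to Midori's descendants per stirpes.
The estate is divided into 4 equal shares of 1/4 among Mariko, Yori, Kenji, Fumio.
Mariko is living and takes 1/4.
Yori is living and takes 1/4.
Kenji predeceased; the 1/4 allotted to Kenji's branch passes to Kenji's issue by representation.
The 1/4 is divided into 2 equal shares of 1/8 among Yoshiko, Akira.
Yoshiko is living and takes 1/8.
Akira is living and takes 1/8.
Fumio predeceased; the 1/4 allotted to Fumio's branch passes to Fumio's issue by representation.
The 1/4 is divided into 3 equal shares of 1/12 among Sachiko, Isamu, Ryo.
Sachiko is living and takes 1/12.
Isamu predeceased; the 1/12 allotted to Isamu's branch passes to Isamu's issue by representation.
The 1/12 is divided into 2 equal shares of 1/24 among Chiyo, Reiko.
Chiyo is living and takes 1/24.
Reiko is living and takes 1/24.
Ryo is living and takes 1/12.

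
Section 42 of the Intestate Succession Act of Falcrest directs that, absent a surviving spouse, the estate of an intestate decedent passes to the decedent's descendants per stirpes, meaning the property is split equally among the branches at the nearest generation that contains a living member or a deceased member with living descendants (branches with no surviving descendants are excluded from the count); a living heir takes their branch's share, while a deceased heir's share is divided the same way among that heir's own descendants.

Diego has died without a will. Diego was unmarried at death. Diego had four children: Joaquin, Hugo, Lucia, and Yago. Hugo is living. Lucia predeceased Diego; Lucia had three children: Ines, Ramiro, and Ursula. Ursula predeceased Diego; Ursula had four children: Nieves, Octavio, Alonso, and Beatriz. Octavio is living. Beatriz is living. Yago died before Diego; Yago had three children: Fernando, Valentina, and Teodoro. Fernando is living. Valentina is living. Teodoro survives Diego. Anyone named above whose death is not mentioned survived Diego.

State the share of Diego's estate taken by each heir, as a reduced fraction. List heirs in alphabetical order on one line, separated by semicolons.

Alonso 1/48; Beatriz 1/48; Fernando 1/12; Hugo 1/4; Ines 1/12; Joaquin 1/4; Nieves 1/48; Octavio 1/48; Ramiro 1/12; Teodoro 1/12; Valentina 1/12

There is no surviving spouse, so the entire estate passes to Diego's descendants per stirpes.
The estate is divided into 4 equal shares of 1/4 among Joaquin, Hugo, Lucia, Yago.
Joaquin is living and takes 1/4.
Hugo is living and takes 1/4.
Lucia predeceased; the 1/4 allotted to Lucia's branch passes to Lucia's issue by representation.
The 1/4 is divided into 3 equal shares of 1/12 among Ines, Ramiro, Ursula.
Ines is living and takes 1/12.
Ramiro is living and takes 1/12.
Ursula predeceased; the 1/12 allotted to Ursula's branch passes to Ursula's issue by representation.
The 1/12 is divided into 4 equal shares of 1/48 among Nieves, Octavio, Alonso, Beatriz.
Nieves is living and takes 1/48.
Octavio is living and takes 1/48.
Alonso is living and takes 1/48.
Beatriz is living and takes 1/48.
Yago predeceased; the 1/4 allotted to Yago's branch passes to Yago's issue by representation.
The 1/4 is divided into 3 equal shares of 1/12 among Fernando, Valentina, Teodoro.
Fernando is living and takes 1/12.
Valentina is living and takes 1/12.
Teodoro is living and takes 1/12.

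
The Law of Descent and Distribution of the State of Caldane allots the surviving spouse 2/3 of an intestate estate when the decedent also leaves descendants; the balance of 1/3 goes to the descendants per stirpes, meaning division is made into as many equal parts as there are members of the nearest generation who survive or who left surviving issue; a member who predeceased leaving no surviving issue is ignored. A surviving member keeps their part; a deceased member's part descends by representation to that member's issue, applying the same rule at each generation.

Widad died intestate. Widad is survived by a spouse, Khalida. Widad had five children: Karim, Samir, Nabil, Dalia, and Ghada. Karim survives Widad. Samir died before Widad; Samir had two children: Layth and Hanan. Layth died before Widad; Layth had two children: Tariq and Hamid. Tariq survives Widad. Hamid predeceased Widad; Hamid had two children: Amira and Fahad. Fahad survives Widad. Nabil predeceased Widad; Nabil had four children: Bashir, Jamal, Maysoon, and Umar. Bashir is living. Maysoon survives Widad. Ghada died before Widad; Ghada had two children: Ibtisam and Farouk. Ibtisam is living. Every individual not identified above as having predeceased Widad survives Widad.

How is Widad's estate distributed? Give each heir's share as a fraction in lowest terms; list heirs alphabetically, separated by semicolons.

Amira 1/120; Bashir 1/60; Dalia 1/15; Fahad 1/120; Farouk 1/30; Hanan 1/30; Ibtisam 1/30; Jamal 1/60; Karim 1/15; Khalida 2/3; Maysoon 1/60; Tariq 1/60; Umar 1/60

Khalida, as surviving spouse, takes 2/3.
The remaining 1/3 passes to Widad's descendants per stirpes.
The 1/3 is divided into 5 equal shares of 1/15 among Karim, Samir, Nabil, Dalia, Ghada.
Karim is living and takes 1/15.
Samir predeceased; the 1/15 allotted to Samir's branch passes to Samir's issue by representation.
The 1/15 is divided into 2 equal shares of 1/30 among Layth, Hanan.
Layth predeceased; the 1/30 allotted to Layth's branch passes to Layth's issue by representation.
The 1/30 is divided into 2 equal shares of 1/60 among Tariq, Hamid.
Tariq is living and takes 1/60.
Hamid predeceased; the 1/60 allotted to Hamid's branch passes to Hamid's issue by representation.
The 1/60 is divided into 2 equal shares of 1/120 among Amira, Fahad.
Amira is living and takes 1/120.
Fahad is living and takes 1/120.
Hanan is living and takes 1/30.
Nabil predeceased; the 1/15 allotted to Nabil's branch passes to Nabil's issue by representation.
The 1/15 is divided into 4 equal shares of 1/60 among Bashir, Jamal, Maysoon, Umar.
Bashir is living and takes 1/60.
Jamal is living and takes 1/60.
Maysoon is living and takes 1/60.
Umar is living and takes 1/60.
Dalia is living and takes 1/15.
Ghada predeceased; the 1/15 allotted to Ghada's branch passes to Ghada's issue by representation.
The 1/15 is divided into 2 equal shares of 1/30 among Ibtisam, Farouk.
Ibtisam is living and takes 1/30.
Farouk is living and takes 1/30.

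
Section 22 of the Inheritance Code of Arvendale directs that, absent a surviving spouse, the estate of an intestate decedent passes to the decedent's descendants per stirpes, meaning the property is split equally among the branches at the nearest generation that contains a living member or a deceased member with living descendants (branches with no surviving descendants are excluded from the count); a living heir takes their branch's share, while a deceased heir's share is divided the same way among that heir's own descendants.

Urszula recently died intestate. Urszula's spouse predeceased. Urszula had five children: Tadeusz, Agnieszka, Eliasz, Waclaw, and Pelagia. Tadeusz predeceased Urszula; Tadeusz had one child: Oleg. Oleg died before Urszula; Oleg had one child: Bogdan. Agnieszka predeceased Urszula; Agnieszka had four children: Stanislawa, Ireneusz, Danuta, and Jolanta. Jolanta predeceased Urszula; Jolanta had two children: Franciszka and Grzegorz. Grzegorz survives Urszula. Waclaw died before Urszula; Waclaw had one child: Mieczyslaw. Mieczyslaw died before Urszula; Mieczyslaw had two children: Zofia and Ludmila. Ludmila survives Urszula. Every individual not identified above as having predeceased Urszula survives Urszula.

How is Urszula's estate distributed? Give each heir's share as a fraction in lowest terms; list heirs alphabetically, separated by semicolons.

There is no surviving spouse, so the entire estate passes to Urszula's descendants per stirpes.
The estate is divided into 5 equal shares of 1/5 among Tadeusz, Agnieszka, Eliasz, Waclaw, Pelagia.
Tadeusz predeceased; the 1/5 allotted to Tadeusz's branch passes to Tadeusz's issue by representation.
Oleg's line is the sole branch at this level, so the full 1/5 passes to Oleg's issue by representation.
Bogdan is the sole taker at this level and receives the full 1/5.
Agnieszka predeceased; the 1/5 allotted to Agnieszka's branch passes to Agnieszka's issue by representation.
The 1/5 is divided into 4 equal shares of 1/20 among Stanislawa, Ireneusz, Danuta, Jolanta.
Stanislawa is living and takes 1/20.
Ireneusz is living and takes 1/20.
Danuta is living and takes 1/20.
Jolanta predeceased; the 1/20 allotted to Jolanta's branch passes to Jolanta's issue by representation.
The 1/20 is divided into 2 equal shares of 1/40 among Franciszka, Grzegorz.
Franciszka is living and takes 1/40.
Grzegorz is living and takes 1/40.
Eliasz is living and takes 1/5.
Waclaw predeceased; the 1/5 allotted to Waclaw's branch passes to Waclaw's issue by representation.
Mieczyslaw's line is the sole branch at this level, so the full 1/5 passes to Mieczyslaw's issue by representation.
The 1/5 is divided into 2 equal shares of 1/10 among Zofia, Ludmila.
Zofia is living and takes 1/10.
Ludmila is living and takes 1/10.
Pelagia is living and takes 1/5.

Bogdan 1/5; Danuta 1/20; Eliasz 1/5; Franciszka 1/40; Grzegorz 1/40; Ireneusz 1/20; Ludmila 1/10; Pelagia 1/5; Stanislawa 1/20; Zofia 1/10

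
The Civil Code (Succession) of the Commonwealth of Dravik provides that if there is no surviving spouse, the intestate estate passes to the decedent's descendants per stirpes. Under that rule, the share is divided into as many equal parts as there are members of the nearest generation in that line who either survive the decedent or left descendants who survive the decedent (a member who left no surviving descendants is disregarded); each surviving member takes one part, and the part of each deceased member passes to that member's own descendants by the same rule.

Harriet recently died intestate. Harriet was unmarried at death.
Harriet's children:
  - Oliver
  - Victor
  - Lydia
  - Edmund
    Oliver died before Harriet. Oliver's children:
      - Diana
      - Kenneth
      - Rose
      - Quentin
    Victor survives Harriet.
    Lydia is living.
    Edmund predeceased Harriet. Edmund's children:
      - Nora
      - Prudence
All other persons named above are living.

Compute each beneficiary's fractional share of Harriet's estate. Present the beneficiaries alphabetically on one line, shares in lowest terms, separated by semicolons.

Diana 1/16; Kenneth 1/16; Lydia 1/4; Nora 1/8; Prudence 1/8; Quentin 1/16; Rose 1/16; Victor 1/4

There is no surviving spouse, so the entire estate passes to Harriet's descendants per stirpes.
The estate is divided into 4 equal shares of 1/4 among Oliver, Victor, Lydia, Edmund.
Oliver predeceased; the 1/4 allotted to Oliver's branch passes to Oliver's issue by representation.
The 1/4 is divided into 4 equal shares of 1/16 among Diana, Kenneth, Rose, Quentin.
Diana is living and takes 1/16.
Kenneth is living and takes 1/16.
Rose is living and takes 1/16.
Quentin is living and takes 1/16.
Victor is living and takes 1/4.
Lydia is living and takes 1/4.
Edmund predeceased; the 1/4 allotted to Edmund's branch passes to Edmund's issue by representation.
The 1/4 is divided into 2 equal shares of 1/8 among Nora, Prudence.
Nora is living and takes 1/8.
Prudence is living and takes 1/8.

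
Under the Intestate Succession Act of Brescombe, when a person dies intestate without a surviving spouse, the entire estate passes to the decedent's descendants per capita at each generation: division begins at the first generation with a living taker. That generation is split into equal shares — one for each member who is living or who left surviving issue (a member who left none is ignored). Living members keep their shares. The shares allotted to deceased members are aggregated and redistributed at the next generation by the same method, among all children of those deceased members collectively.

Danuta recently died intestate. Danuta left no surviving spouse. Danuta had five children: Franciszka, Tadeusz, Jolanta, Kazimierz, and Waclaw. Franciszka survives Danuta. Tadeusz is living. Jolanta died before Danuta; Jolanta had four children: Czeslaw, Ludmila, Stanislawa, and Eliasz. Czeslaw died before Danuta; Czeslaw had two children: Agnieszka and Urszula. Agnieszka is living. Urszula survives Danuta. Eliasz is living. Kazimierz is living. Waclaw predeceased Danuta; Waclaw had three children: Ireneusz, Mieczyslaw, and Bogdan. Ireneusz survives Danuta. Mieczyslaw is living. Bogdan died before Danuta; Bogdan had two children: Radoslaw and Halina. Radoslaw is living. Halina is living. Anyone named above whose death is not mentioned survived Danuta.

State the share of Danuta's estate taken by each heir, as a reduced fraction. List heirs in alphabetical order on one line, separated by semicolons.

Agnieszka 1/35; Eliasz 2/35; Franciszka 1/5; Halina 1/35; Ireneusz 2/35; Kazimierz 1/5; Ludmila 2/35; Mieczyslaw 2/35; Radoslaw 1/35; Stanislawa 2/35; Tadeusz 1/5; Urszula 1/35

There is no surviving spouse, so the entire estate passes to Danuta's descendants per capita at each generation.
At generation 1 (Franciszka, Tadeusz, Jolanta, Kazimierz, Waclaw) there are 5 shares of (1)/5 = 1/5 each.
Living: Franciszka, Tadeusz, and Kazimierz — each takes 1/5.
Deceased: Jolanta and Waclaw. Their combined 2/5 is pooled and carried to generation 2.
At generation 2 (Czeslaw, Ludmila, Stanislawa, Eliasz, Ireneusz, Mieczyslaw, Bogdan) there are 7 shares of (2/5)/7 = 2/35 each.
Living: Ludmila, Stanislawa, Eliasz, Ireneusz, and Mieczyslaw — each takes 2/35.
Deceased: Czeslaw and Bogdan. Their combined 4/35 is pooled and carried to generation 3.
At generation 3 (Agnieszka, Urszula, Radoslaw, Halina) there are 4 shares of (4/35)/4 = 1/35 each.
Living: Agnieszka, Urszula, Radoslaw, and Halina — each takes 1/35.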